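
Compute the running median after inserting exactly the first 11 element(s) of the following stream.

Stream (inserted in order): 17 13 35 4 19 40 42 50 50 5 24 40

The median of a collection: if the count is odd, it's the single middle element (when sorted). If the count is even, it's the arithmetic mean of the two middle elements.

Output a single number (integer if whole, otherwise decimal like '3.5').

Step 1: insert 17 -> lo=[17] (size 1, max 17) hi=[] (size 0) -> median=17
Step 2: insert 13 -> lo=[13] (size 1, max 13) hi=[17] (size 1, min 17) -> median=15
Step 3: insert 35 -> lo=[13, 17] (size 2, max 17) hi=[35] (size 1, min 35) -> median=17
Step 4: insert 4 -> lo=[4, 13] (size 2, max 13) hi=[17, 35] (size 2, min 17) -> median=15
Step 5: insert 19 -> lo=[4, 13, 17] (size 3, max 17) hi=[19, 35] (size 2, min 19) -> median=17
Step 6: insert 40 -> lo=[4, 13, 17] (size 3, max 17) hi=[19, 35, 40] (size 3, min 19) -> median=18
Step 7: insert 42 -> lo=[4, 13, 17, 19] (size 4, max 19) hi=[35, 40, 42] (size 3, min 35) -> median=19
Step 8: insert 50 -> lo=[4, 13, 17, 19] (size 4, max 19) hi=[35, 40, 42, 50] (size 4, min 35) -> median=27
Step 9: insert 50 -> lo=[4, 13, 17, 19, 35] (size 5, max 35) hi=[40, 42, 50, 50] (size 4, min 40) -> median=35
Step 10: insert 5 -> lo=[4, 5, 13, 17, 19] (size 5, max 19) hi=[35, 40, 42, 50, 50] (size 5, min 35) -> median=27
Step 11: insert 24 -> lo=[4, 5, 13, 17, 19, 24] (size 6, max 24) hi=[35, 40, 42, 50, 50] (size 5, min 35) -> median=24

Answer: 24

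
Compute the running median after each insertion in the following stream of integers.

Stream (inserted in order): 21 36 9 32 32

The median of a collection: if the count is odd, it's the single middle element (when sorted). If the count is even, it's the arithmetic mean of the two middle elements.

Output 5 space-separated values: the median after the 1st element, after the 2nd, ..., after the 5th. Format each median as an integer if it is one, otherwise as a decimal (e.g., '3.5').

Step 1: insert 21 -> lo=[21] (size 1, max 21) hi=[] (size 0) -> median=21
Step 2: insert 36 -> lo=[21] (size 1, max 21) hi=[36] (size 1, min 36) -> median=28.5
Step 3: insert 9 -> lo=[9, 21] (size 2, max 21) hi=[36] (size 1, min 36) -> median=21
Step 4: insert 32 -> lo=[9, 21] (size 2, max 21) hi=[32, 36] (size 2, min 32) -> median=26.5
Step 5: insert 32 -> lo=[9, 21, 32] (size 3, max 32) hi=[32, 36] (size 2, min 32) -> median=32

Answer: 21 28.5 21 26.5 32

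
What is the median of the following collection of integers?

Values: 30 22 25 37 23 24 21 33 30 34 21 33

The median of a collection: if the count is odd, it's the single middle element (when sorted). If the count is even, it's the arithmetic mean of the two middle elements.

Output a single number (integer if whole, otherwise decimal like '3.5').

Answer: 27.5

Derivation:
Step 1: insert 30 -> lo=[30] (size 1, max 30) hi=[] (size 0) -> median=30
Step 2: insert 22 -> lo=[22] (size 1, max 22) hi=[30] (size 1, min 30) -> median=26
Step 3: insert 25 -> lo=[22, 25] (size 2, max 25) hi=[30] (size 1, min 30) -> median=25
Step 4: insert 37 -> lo=[22, 25] (size 2, max 25) hi=[30, 37] (size 2, min 30) -> median=27.5
Step 5: insert 23 -> lo=[22, 23, 25] (size 3, max 25) hi=[30, 37] (size 2, min 30) -> median=25
Step 6: insert 24 -> lo=[22, 23, 24] (size 3, max 24) hi=[25, 30, 37] (size 3, min 25) -> median=24.5
Step 7: insert 21 -> lo=[21, 22, 23, 24] (size 4, max 24) hi=[25, 30, 37] (size 3, min 25) -> median=24
Step 8: insert 33 -> lo=[21, 22, 23, 24] (size 4, max 24) hi=[25, 30, 33, 37] (size 4, min 25) -> median=24.5
Step 9: insert 30 -> lo=[21, 22, 23, 24, 25] (size 5, max 25) hi=[30, 30, 33, 37] (size 4, min 30) -> median=25
Step 10: insert 34 -> lo=[21, 22, 23, 24, 25] (size 5, max 25) hi=[30, 30, 33, 34, 37] (size 5, min 30) -> median=27.5
Step 11: insert 21 -> lo=[21, 21, 22, 23, 24, 25] (size 6, max 25) hi=[30, 30, 33, 34, 37] (size 5, min 30) -> median=25
Step 12: insert 33 -> lo=[21, 21, 22, 23, 24, 25] (size 6, max 25) hi=[30, 30, 33, 33, 34, 37] (size 6, min 30) -> median=27.5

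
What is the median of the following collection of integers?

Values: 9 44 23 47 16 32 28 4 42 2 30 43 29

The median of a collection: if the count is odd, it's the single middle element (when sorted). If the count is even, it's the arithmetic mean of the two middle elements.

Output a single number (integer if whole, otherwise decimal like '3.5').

Answer: 29

Derivation:
Step 1: insert 9 -> lo=[9] (size 1, max 9) hi=[] (size 0) -> median=9
Step 2: insert 44 -> lo=[9] (size 1, max 9) hi=[44] (size 1, min 44) -> median=26.5
Step 3: insert 23 -> lo=[9, 23] (size 2, max 23) hi=[44] (size 1, min 44) -> median=23
Step 4: insert 47 -> lo=[9, 23] (size 2, max 23) hi=[44, 47] (size 2, min 44) -> median=33.5
Step 5: insert 16 -> lo=[9, 16, 23] (size 3, max 23) hi=[44, 47] (size 2, min 44) -> median=23
Step 6: insert 32 -> lo=[9, 16, 23] (size 3, max 23) hi=[32, 44, 47] (size 3, min 32) -> median=27.5
Step 7: insert 28 -> lo=[9, 16, 23, 28] (size 4, max 28) hi=[32, 44, 47] (size 3, min 32) -> median=28
Step 8: insert 4 -> lo=[4, 9, 16, 23] (size 4, max 23) hi=[28, 32, 44, 47] (size 4, min 28) -> median=25.5
Step 9: insert 42 -> lo=[4, 9, 16, 23, 28] (size 5, max 28) hi=[32, 42, 44, 47] (size 4, min 32) -> median=28
Step 10: insert 2 -> lo=[2, 4, 9, 16, 23] (size 5, max 23) hi=[28, 32, 42, 44, 47] (size 5, min 28) -> median=25.5
Step 11: insert 30 -> lo=[2, 4, 9, 16, 23, 28] (size 6, max 28) hi=[30, 32, 42, 44, 47] (size 5, min 30) -> median=28
Step 12: insert 43 -> lo=[2, 4, 9, 16, 23, 28] (size 6, max 28) hi=[30, 32, 42, 43, 44, 47] (size 6, min 30) -> median=29
Step 13: insert 29 -> lo=[2, 4, 9, 16, 23, 28, 29] (size 7, max 29) hi=[30, 32, 42, 43, 44, 47] (size 6, min 30) -> median=29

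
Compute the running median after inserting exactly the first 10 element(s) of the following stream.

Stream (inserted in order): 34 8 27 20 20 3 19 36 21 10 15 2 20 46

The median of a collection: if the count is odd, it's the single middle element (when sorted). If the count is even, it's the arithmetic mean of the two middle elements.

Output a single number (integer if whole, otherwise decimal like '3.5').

Step 1: insert 34 -> lo=[34] (size 1, max 34) hi=[] (size 0) -> median=34
Step 2: insert 8 -> lo=[8] (size 1, max 8) hi=[34] (size 1, min 34) -> median=21
Step 3: insert 27 -> lo=[8, 27] (size 2, max 27) hi=[34] (size 1, min 34) -> median=27
Step 4: insert 20 -> lo=[8, 20] (size 2, max 20) hi=[27, 34] (size 2, min 27) -> median=23.5
Step 5: insert 20 -> lo=[8, 20, 20] (size 3, max 20) hi=[27, 34] (size 2, min 27) -> median=20
Step 6: insert 3 -> lo=[3, 8, 20] (size 3, max 20) hi=[20, 27, 34] (size 3, min 20) -> median=20
Step 7: insert 19 -> lo=[3, 8, 19, 20] (size 4, max 20) hi=[20, 27, 34] (size 3, min 20) -> median=20
Step 8: insert 36 -> lo=[3, 8, 19, 20] (size 4, max 20) hi=[20, 27, 34, 36] (size 4, min 20) -> median=20
Step 9: insert 21 -> lo=[3, 8, 19, 20, 20] (size 5, max 20) hi=[21, 27, 34, 36] (size 4, min 21) -> median=20
Step 10: insert 10 -> lo=[3, 8, 10, 19, 20] (size 5, max 20) hi=[20, 21, 27, 34, 36] (size 5, min 20) -> median=20

Answer: 20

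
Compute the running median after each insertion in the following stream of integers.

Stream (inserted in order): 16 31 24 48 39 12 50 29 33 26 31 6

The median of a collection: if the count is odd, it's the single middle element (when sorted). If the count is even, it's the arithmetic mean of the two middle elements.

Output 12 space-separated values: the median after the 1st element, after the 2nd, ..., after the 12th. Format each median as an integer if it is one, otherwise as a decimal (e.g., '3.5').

Answer: 16 23.5 24 27.5 31 27.5 31 30 31 30 31 30

Derivation:
Step 1: insert 16 -> lo=[16] (size 1, max 16) hi=[] (size 0) -> median=16
Step 2: insert 31 -> lo=[16] (size 1, max 16) hi=[31] (size 1, min 31) -> median=23.5
Step 3: insert 24 -> lo=[16, 24] (size 2, max 24) hi=[31] (size 1, min 31) -> median=24
Step 4: insert 48 -> lo=[16, 24] (size 2, max 24) hi=[31, 48] (size 2, min 31) -> median=27.5
Step 5: insert 39 -> lo=[16, 24, 31] (size 3, max 31) hi=[39, 48] (size 2, min 39) -> median=31
Step 6: insert 12 -> lo=[12, 16, 24] (size 3, max 24) hi=[31, 39, 48] (size 3, min 31) -> median=27.5
Step 7: insert 50 -> lo=[12, 16, 24, 31] (size 4, max 31) hi=[39, 48, 50] (size 3, min 39) -> median=31
Step 8: insert 29 -> lo=[12, 16, 24, 29] (size 4, max 29) hi=[31, 39, 48, 50] (size 4, min 31) -> median=30
Step 9: insert 33 -> lo=[12, 16, 24, 29, 31] (size 5, max 31) hi=[33, 39, 48, 50] (size 4, min 33) -> median=31
Step 10: insert 26 -> lo=[12, 16, 24, 26, 29] (size 5, max 29) hi=[31, 33, 39, 48, 50] (size 5, min 31) -> median=30
Step 11: insert 31 -> lo=[12, 16, 24, 26, 29, 31] (size 6, max 31) hi=[31, 33, 39, 48, 50] (size 5, min 31) -> median=31
Step 12: insert 6 -> lo=[6, 12, 16, 24, 26, 29] (size 6, max 29) hi=[31, 31, 33, 39, 48, 50] (size 6, min 31) -> median=30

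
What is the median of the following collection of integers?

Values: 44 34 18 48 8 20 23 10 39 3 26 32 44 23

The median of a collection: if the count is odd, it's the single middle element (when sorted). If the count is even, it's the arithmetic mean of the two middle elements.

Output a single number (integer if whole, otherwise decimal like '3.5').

Step 1: insert 44 -> lo=[44] (size 1, max 44) hi=[] (size 0) -> median=44
Step 2: insert 34 -> lo=[34] (size 1, max 34) hi=[44] (size 1, min 44) -> median=39
Step 3: insert 18 -> lo=[18, 34] (size 2, max 34) hi=[44] (size 1, min 44) -> median=34
Step 4: insert 48 -> lo=[18, 34] (size 2, max 34) hi=[44, 48] (size 2, min 44) -> median=39
Step 5: insert 8 -> lo=[8, 18, 34] (size 3, max 34) hi=[44, 48] (size 2, min 44) -> median=34
Step 6: insert 20 -> lo=[8, 18, 20] (size 3, max 20) hi=[34, 44, 48] (size 3, min 34) -> median=27
Step 7: insert 23 -> lo=[8, 18, 20, 23] (size 4, max 23) hi=[34, 44, 48] (size 3, min 34) -> median=23
Step 8: insert 10 -> lo=[8, 10, 18, 20] (size 4, max 20) hi=[23, 34, 44, 48] (size 4, min 23) -> median=21.5
Step 9: insert 39 -> lo=[8, 10, 18, 20, 23] (size 5, max 23) hi=[34, 39, 44, 48] (size 4, min 34) -> median=23
Step 10: insert 3 -> lo=[3, 8, 10, 18, 20] (size 5, max 20) hi=[23, 34, 39, 44, 48] (size 5, min 23) -> median=21.5
Step 11: insert 26 -> lo=[3, 8, 10, 18, 20, 23] (size 6, max 23) hi=[26, 34, 39, 44, 48] (size 5, min 26) -> median=23
Step 12: insert 32 -> lo=[3, 8, 10, 18, 20, 23] (size 6, max 23) hi=[26, 32, 34, 39, 44, 48] (size 6, min 26) -> median=24.5
Step 13: insert 44 -> lo=[3, 8, 10, 18, 20, 23, 26] (size 7, max 26) hi=[32, 34, 39, 44, 44, 48] (size 6, min 32) -> median=26
Step 14: insert 23 -> lo=[3, 8, 10, 18, 20, 23, 23] (size 7, max 23) hi=[26, 32, 34, 39, 44, 44, 48] (size 7, min 26) -> median=24.5

Answer: 24.5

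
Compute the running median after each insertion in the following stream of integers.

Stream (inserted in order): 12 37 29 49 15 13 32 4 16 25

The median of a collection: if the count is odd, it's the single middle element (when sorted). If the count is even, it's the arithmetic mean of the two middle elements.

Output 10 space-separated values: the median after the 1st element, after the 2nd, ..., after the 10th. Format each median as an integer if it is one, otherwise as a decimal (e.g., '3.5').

Step 1: insert 12 -> lo=[12] (size 1, max 12) hi=[] (size 0) -> median=12
Step 2: insert 37 -> lo=[12] (size 1, max 12) hi=[37] (size 1, min 37) -> median=24.5
Step 3: insert 29 -> lo=[12, 29] (size 2, max 29) hi=[37] (size 1, min 37) -> median=29
Step 4: insert 49 -> lo=[12, 29] (size 2, max 29) hi=[37, 49] (size 2, min 37) -> median=33
Step 5: insert 15 -> lo=[12, 15, 29] (size 3, max 29) hi=[37, 49] (size 2, min 37) -> median=29
Step 6: insert 13 -> lo=[12, 13, 15] (size 3, max 15) hi=[29, 37, 49] (size 3, min 29) -> median=22
Step 7: insert 32 -> lo=[12, 13, 15, 29] (size 4, max 29) hi=[32, 37, 49] (size 3, min 32) -> median=29
Step 8: insert 4 -> lo=[4, 12, 13, 15] (size 4, max 15) hi=[29, 32, 37, 49] (size 4, min 29) -> median=22
Step 9: insert 16 -> lo=[4, 12, 13, 15, 16] (size 5, max 16) hi=[29, 32, 37, 49] (size 4, min 29) -> median=16
Step 10: insert 25 -> lo=[4, 12, 13, 15, 16] (size 5, max 16) hi=[25, 29, 32, 37, 49] (size 5, min 25) -> median=20.5

Answer: 12 24.5 29 33 29 22 29 22 16 20.5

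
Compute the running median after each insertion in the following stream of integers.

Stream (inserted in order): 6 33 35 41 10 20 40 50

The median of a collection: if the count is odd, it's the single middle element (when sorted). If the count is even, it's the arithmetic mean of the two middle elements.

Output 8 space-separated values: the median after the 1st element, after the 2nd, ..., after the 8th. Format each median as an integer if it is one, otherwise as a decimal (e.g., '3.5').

Answer: 6 19.5 33 34 33 26.5 33 34

Derivation:
Step 1: insert 6 -> lo=[6] (size 1, max 6) hi=[] (size 0) -> median=6
Step 2: insert 33 -> lo=[6] (size 1, max 6) hi=[33] (size 1, min 33) -> median=19.5
Step 3: insert 35 -> lo=[6, 33] (size 2, max 33) hi=[35] (size 1, min 35) -> median=33
Step 4: insert 41 -> lo=[6, 33] (size 2, max 33) hi=[35, 41] (size 2, min 35) -> median=34
Step 5: insert 10 -> lo=[6, 10, 33] (size 3, max 33) hi=[35, 41] (size 2, min 35) -> median=33
Step 6: insert 20 -> lo=[6, 10, 20] (size 3, max 20) hi=[33, 35, 41] (size 3, min 33) -> median=26.5
Step 7: insert 40 -> lo=[6, 10, 20, 33] (size 4, max 33) hi=[35, 40, 41] (size 3, min 35) -> median=33
Step 8: insert 50 -> lo=[6, 10, 20, 33] (size 4, max 33) hi=[35, 40, 41, 50] (size 4, min 35) -> median=34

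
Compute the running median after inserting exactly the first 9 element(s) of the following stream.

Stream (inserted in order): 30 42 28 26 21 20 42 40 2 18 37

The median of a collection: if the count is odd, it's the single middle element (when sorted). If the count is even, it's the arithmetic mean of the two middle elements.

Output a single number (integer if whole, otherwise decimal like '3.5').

Answer: 28

Derivation:
Step 1: insert 30 -> lo=[30] (size 1, max 30) hi=[] (size 0) -> median=30
Step 2: insert 42 -> lo=[30] (size 1, max 30) hi=[42] (size 1, min 42) -> median=36
Step 3: insert 28 -> lo=[28, 30] (size 2, max 30) hi=[42] (size 1, min 42) -> median=30
Step 4: insert 26 -> lo=[26, 28] (size 2, max 28) hi=[30, 42] (size 2, min 30) -> median=29
Step 5: insert 21 -> lo=[21, 26, 28] (size 3, max 28) hi=[30, 42] (size 2, min 30) -> median=28
Step 6: insert 20 -> lo=[20, 21, 26] (size 3, max 26) hi=[28, 30, 42] (size 3, min 28) -> median=27
Step 7: insert 42 -> lo=[20, 21, 26, 28] (size 4, max 28) hi=[30, 42, 42] (size 3, min 30) -> median=28
Step 8: insert 40 -> lo=[20, 21, 26, 28] (size 4, max 28) hi=[30, 40, 42, 42] (size 4, min 30) -> median=29
Step 9: insert 2 -> lo=[2, 20, 21, 26, 28] (size 5, max 28) hi=[30, 40, 42, 42] (size 4, min 30) -> median=28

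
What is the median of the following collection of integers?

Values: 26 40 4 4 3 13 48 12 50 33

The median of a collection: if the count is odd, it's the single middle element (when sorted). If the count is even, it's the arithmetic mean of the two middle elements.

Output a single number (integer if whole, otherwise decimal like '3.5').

Step 1: insert 26 -> lo=[26] (size 1, max 26) hi=[] (size 0) -> median=26
Step 2: insert 40 -> lo=[26] (size 1, max 26) hi=[40] (size 1, min 40) -> median=33
Step 3: insert 4 -> lo=[4, 26] (size 2, max 26) hi=[40] (size 1, min 40) -> median=26
Step 4: insert 4 -> lo=[4, 4] (size 2, max 4) hi=[26, 40] (size 2, min 26) -> median=15
Step 5: insert 3 -> lo=[3, 4, 4] (size 3, max 4) hi=[26, 40] (size 2, min 26) -> median=4
Step 6: insert 13 -> lo=[3, 4, 4] (size 3, max 4) hi=[13, 26, 40] (size 3, min 13) -> median=8.5
Step 7: insert 48 -> lo=[3, 4, 4, 13] (size 4, max 13) hi=[26, 40, 48] (size 3, min 26) -> median=13
Step 8: insert 12 -> lo=[3, 4, 4, 12] (size 4, max 12) hi=[13, 26, 40, 48] (size 4, min 13) -> median=12.5
Step 9: insert 50 -> lo=[3, 4, 4, 12, 13] (size 5, max 13) hi=[26, 40, 48, 50] (size 4, min 26) -> median=13
Step 10: insert 33 -> lo=[3, 4, 4, 12, 13] (size 5, max 13) hi=[26, 33, 40, 48, 50] (size 5, min 26) -> median=19.5

Answer: 19.5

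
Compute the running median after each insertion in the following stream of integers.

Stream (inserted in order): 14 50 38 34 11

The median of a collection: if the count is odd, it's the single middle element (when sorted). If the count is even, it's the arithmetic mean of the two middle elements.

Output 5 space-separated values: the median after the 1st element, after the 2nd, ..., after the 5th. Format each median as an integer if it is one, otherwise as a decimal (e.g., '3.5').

Step 1: insert 14 -> lo=[14] (size 1, max 14) hi=[] (size 0) -> median=14
Step 2: insert 50 -> lo=[14] (size 1, max 14) hi=[50] (size 1, min 50) -> median=32
Step 3: insert 38 -> lo=[14, 38] (size 2, max 38) hi=[50] (size 1, min 50) -> median=38
Step 4: insert 34 -> lo=[14, 34] (size 2, max 34) hi=[38, 50] (size 2, min 38) -> median=36
Step 5: insert 11 -> lo=[11, 14, 34] (size 3, max 34) hi=[38, 50] (size 2, min 38) -> median=34

Answer: 14 32 38 36 34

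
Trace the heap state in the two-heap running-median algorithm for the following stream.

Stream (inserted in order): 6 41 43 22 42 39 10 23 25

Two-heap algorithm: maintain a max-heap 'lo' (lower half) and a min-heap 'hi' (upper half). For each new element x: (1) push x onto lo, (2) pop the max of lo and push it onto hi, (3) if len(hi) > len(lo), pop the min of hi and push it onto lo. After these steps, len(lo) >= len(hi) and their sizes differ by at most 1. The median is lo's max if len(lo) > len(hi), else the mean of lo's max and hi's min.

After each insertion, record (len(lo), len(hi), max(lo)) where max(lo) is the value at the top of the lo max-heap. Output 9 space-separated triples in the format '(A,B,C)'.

Answer: (1,0,6) (1,1,6) (2,1,41) (2,2,22) (3,2,41) (3,3,39) (4,3,39) (4,4,23) (5,4,25)

Derivation:
Step 1: insert 6 -> lo=[6] hi=[] -> (len(lo)=1, len(hi)=0, max(lo)=6)
Step 2: insert 41 -> lo=[6] hi=[41] -> (len(lo)=1, len(hi)=1, max(lo)=6)
Step 3: insert 43 -> lo=[6, 41] hi=[43] -> (len(lo)=2, len(hi)=1, max(lo)=41)
Step 4: insert 22 -> lo=[6, 22] hi=[41, 43] -> (len(lo)=2, len(hi)=2, max(lo)=22)
Step 5: insert 42 -> lo=[6, 22, 41] hi=[42, 43] -> (len(lo)=3, len(hi)=2, max(lo)=41)
Step 6: insert 39 -> lo=[6, 22, 39] hi=[41, 42, 43] -> (len(lo)=3, len(hi)=3, max(lo)=39)
Step 7: insert 10 -> lo=[6, 10, 22, 39] hi=[41, 42, 43] -> (len(lo)=4, len(hi)=3, max(lo)=39)
Step 8: insert 23 -> lo=[6, 10, 22, 23] hi=[39, 41, 42, 43] -> (len(lo)=4, len(hi)=4, max(lo)=23)
Step 9: insert 25 -> lo=[6, 10, 22, 23, 25] hi=[39, 41, 42, 43] -> (len(lo)=5, len(hi)=4, max(lo)=25)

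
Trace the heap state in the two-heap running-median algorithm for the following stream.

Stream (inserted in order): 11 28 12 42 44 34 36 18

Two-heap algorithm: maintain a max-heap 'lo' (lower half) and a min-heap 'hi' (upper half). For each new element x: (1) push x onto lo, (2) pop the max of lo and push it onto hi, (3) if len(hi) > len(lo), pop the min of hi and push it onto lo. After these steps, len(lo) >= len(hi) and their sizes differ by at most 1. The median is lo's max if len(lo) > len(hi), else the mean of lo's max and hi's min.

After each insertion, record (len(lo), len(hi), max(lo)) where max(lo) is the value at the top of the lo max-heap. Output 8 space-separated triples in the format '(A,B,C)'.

Answer: (1,0,11) (1,1,11) (2,1,12) (2,2,12) (3,2,28) (3,3,28) (4,3,34) (4,4,28)

Derivation:
Step 1: insert 11 -> lo=[11] hi=[] -> (len(lo)=1, len(hi)=0, max(lo)=11)
Step 2: insert 28 -> lo=[11] hi=[28] -> (len(lo)=1, len(hi)=1, max(lo)=11)
Step 3: insert 12 -> lo=[11, 12] hi=[28] -> (len(lo)=2, len(hi)=1, max(lo)=12)
Step 4: insert 42 -> lo=[11, 12] hi=[28, 42] -> (len(lo)=2, len(hi)=2, max(lo)=12)
Step 5: insert 44 -> lo=[11, 12, 28] hi=[42, 44] -> (len(lo)=3, len(hi)=2, max(lo)=28)
Step 6: insert 34 -> lo=[11, 12, 28] hi=[34, 42, 44] -> (len(lo)=3, len(hi)=3, max(lo)=28)
Step 7: insert 36 -> lo=[11, 12, 28, 34] hi=[36, 42, 44] -> (len(lo)=4, len(hi)=3, max(lo)=34)
Step 8: insert 18 -> lo=[11, 12, 18, 28] hi=[34, 36, 42, 44] -> (len(lo)=4, len(hi)=4, max(lo)=28)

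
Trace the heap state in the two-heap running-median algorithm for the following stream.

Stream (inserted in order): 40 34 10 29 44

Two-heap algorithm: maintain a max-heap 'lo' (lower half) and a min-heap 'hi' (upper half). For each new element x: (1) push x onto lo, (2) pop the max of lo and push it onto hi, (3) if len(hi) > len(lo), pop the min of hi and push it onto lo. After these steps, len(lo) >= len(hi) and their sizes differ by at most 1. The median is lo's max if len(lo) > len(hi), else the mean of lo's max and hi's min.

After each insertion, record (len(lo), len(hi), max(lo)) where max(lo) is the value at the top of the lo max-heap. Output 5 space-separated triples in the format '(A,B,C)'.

Step 1: insert 40 -> lo=[40] hi=[] -> (len(lo)=1, len(hi)=0, max(lo)=40)
Step 2: insert 34 -> lo=[34] hi=[40] -> (len(lo)=1, len(hi)=1, max(lo)=34)
Step 3: insert 10 -> lo=[10, 34] hi=[40] -> (len(lo)=2, len(hi)=1, max(lo)=34)
Step 4: insert 29 -> lo=[10, 29] hi=[34, 40] -> (len(lo)=2, len(hi)=2, max(lo)=29)
Step 5: insert 44 -> lo=[10, 29, 34] hi=[40, 44] -> (len(lo)=3, len(hi)=2, max(lo)=34)

Answer: (1,0,40) (1,1,34) (2,1,34) (2,2,29) (3,2,34)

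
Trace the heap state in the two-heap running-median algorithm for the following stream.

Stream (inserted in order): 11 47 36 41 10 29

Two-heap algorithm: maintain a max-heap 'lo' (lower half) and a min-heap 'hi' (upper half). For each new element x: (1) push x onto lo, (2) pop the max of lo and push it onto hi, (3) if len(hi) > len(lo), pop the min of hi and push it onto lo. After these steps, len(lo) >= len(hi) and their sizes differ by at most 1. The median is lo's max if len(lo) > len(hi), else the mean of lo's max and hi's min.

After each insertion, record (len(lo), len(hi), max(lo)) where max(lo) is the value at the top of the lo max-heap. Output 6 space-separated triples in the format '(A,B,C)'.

Step 1: insert 11 -> lo=[11] hi=[] -> (len(lo)=1, len(hi)=0, max(lo)=11)
Step 2: insert 47 -> lo=[11] hi=[47] -> (len(lo)=1, len(hi)=1, max(lo)=11)
Step 3: insert 36 -> lo=[11, 36] hi=[47] -> (len(lo)=2, len(hi)=1, max(lo)=36)
Step 4: insert 41 -> lo=[11, 36] hi=[41, 47] -> (len(lo)=2, len(hi)=2, max(lo)=36)
Step 5: insert 10 -> lo=[10, 11, 36] hi=[41, 47] -> (len(lo)=3, len(hi)=2, max(lo)=36)
Step 6: insert 29 -> lo=[10, 11, 29] hi=[36, 41, 47] -> (len(lo)=3, len(hi)=3, max(lo)=29)

Answer: (1,0,11) (1,1,11) (2,1,36) (2,2,36) (3,2,36) (3,3,29)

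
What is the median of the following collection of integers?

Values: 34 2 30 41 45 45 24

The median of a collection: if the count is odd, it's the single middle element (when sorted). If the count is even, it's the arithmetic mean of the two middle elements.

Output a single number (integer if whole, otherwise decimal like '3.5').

Answer: 34

Derivation:
Step 1: insert 34 -> lo=[34] (size 1, max 34) hi=[] (size 0) -> median=34
Step 2: insert 2 -> lo=[2] (size 1, max 2) hi=[34] (size 1, min 34) -> median=18
Step 3: insert 30 -> lo=[2, 30] (size 2, max 30) hi=[34] (size 1, min 34) -> median=30
Step 4: insert 41 -> lo=[2, 30] (size 2, max 30) hi=[34, 41] (size 2, min 34) -> median=32
Step 5: insert 45 -> lo=[2, 30, 34] (size 3, max 34) hi=[41, 45] (size 2, min 41) -> median=34
Step 6: insert 45 -> lo=[2, 30, 34] (size 3, max 34) hi=[41, 45, 45] (size 3, min 41) -> median=37.5
Step 7: insert 24 -> lo=[2, 24, 30, 34] (size 4, max 34) hi=[41, 45, 45] (size 3, min 41) -> median=34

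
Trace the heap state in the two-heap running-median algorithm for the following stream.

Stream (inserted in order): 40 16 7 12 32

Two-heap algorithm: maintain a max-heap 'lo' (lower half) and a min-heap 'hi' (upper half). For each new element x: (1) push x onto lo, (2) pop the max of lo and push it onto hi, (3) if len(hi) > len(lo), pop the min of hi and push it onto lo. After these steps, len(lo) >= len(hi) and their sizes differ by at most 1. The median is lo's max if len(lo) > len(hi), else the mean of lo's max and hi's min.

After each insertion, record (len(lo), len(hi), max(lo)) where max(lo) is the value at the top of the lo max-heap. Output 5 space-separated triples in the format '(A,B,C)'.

Answer: (1,0,40) (1,1,16) (2,1,16) (2,2,12) (3,2,16)

Derivation:
Step 1: insert 40 -> lo=[40] hi=[] -> (len(lo)=1, len(hi)=0, max(lo)=40)
Step 2: insert 16 -> lo=[16] hi=[40] -> (len(lo)=1, len(hi)=1, max(lo)=16)
Step 3: insert 7 -> lo=[7, 16] hi=[40] -> (len(lo)=2, len(hi)=1, max(lo)=16)
Step 4: insert 12 -> lo=[7, 12] hi=[16, 40] -> (len(lo)=2, len(hi)=2, max(lo)=12)
Step 5: insert 32 -> lo=[7, 12, 16] hi=[32, 40] -> (len(lo)=3, len(hi)=2, max(lo)=16)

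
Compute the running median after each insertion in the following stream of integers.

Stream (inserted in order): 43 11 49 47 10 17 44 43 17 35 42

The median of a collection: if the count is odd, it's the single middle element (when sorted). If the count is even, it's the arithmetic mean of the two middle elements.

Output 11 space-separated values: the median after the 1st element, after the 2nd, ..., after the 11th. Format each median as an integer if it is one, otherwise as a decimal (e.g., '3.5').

Step 1: insert 43 -> lo=[43] (size 1, max 43) hi=[] (size 0) -> median=43
Step 2: insert 11 -> lo=[11] (size 1, max 11) hi=[43] (size 1, min 43) -> median=27
Step 3: insert 49 -> lo=[11, 43] (size 2, max 43) hi=[49] (size 1, min 49) -> median=43
Step 4: insert 47 -> lo=[11, 43] (size 2, max 43) hi=[47, 49] (size 2, min 47) -> median=45
Step 5: insert 10 -> lo=[10, 11, 43] (size 3, max 43) hi=[47, 49] (size 2, min 47) -> median=43
Step 6: insert 17 -> lo=[10, 11, 17] (size 3, max 17) hi=[43, 47, 49] (size 3, min 43) -> median=30
Step 7: insert 44 -> lo=[10, 11, 17, 43] (size 4, max 43) hi=[44, 47, 49] (size 3, min 44) -> median=43
Step 8: insert 43 -> lo=[10, 11, 17, 43] (size 4, max 43) hi=[43, 44, 47, 49] (size 4, min 43) -> median=43
Step 9: insert 17 -> lo=[10, 11, 17, 17, 43] (size 5, max 43) hi=[43, 44, 47, 49] (size 4, min 43) -> median=43
Step 10: insert 35 -> lo=[10, 11, 17, 17, 35] (size 5, max 35) hi=[43, 43, 44, 47, 49] (size 5, min 43) -> median=39
Step 11: insert 42 -> lo=[10, 11, 17, 17, 35, 42] (size 6, max 42) hi=[43, 43, 44, 47, 49] (size 5, min 43) -> median=42

Answer: 43 27 43 45 43 30 43 43 43 39 42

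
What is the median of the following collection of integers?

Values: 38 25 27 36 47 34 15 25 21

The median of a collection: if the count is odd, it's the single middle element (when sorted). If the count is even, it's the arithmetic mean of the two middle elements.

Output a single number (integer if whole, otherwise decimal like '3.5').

Step 1: insert 38 -> lo=[38] (size 1, max 38) hi=[] (size 0) -> median=38
Step 2: insert 25 -> lo=[25] (size 1, max 25) hi=[38] (size 1, min 38) -> median=31.5
Step 3: insert 27 -> lo=[25, 27] (size 2, max 27) hi=[38] (size 1, min 38) -> median=27
Step 4: insert 36 -> lo=[25, 27] (size 2, max 27) hi=[36, 38] (size 2, min 36) -> median=31.5
Step 5: insert 47 -> lo=[25, 27, 36] (size 3, max 36) hi=[38, 47] (size 2, min 38) -> median=36
Step 6: insert 34 -> lo=[25, 27, 34] (size 3, max 34) hi=[36, 38, 47] (size 3, min 36) -> median=35
Step 7: insert 15 -> lo=[15, 25, 27, 34] (size 4, max 34) hi=[36, 38, 47] (size 3, min 36) -> median=34
Step 8: insert 25 -> lo=[15, 25, 25, 27] (size 4, max 27) hi=[34, 36, 38, 47] (size 4, min 34) -> median=30.5
Step 9: insert 21 -> lo=[15, 21, 25, 25, 27] (size 5, max 27) hi=[34, 36, 38, 47] (size 4, min 34) -> median=27

Answer: 27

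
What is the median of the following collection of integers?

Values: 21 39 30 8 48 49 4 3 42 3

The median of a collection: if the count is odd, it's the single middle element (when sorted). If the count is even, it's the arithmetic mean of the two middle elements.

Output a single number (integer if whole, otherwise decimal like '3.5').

Answer: 25.5

Derivation:
Step 1: insert 21 -> lo=[21] (size 1, max 21) hi=[] (size 0) -> median=21
Step 2: insert 39 -> lo=[21] (size 1, max 21) hi=[39] (size 1, min 39) -> median=30
Step 3: insert 30 -> lo=[21, 30] (size 2, max 30) hi=[39] (size 1, min 39) -> median=30
Step 4: insert 8 -> lo=[8, 21] (size 2, max 21) hi=[30, 39] (size 2, min 30) -> median=25.5
Step 5: insert 48 -> lo=[8, 21, 30] (size 3, max 30) hi=[39, 48] (size 2, min 39) -> median=30
Step 6: insert 49 -> lo=[8, 21, 30] (size 3, max 30) hi=[39, 48, 49] (size 3, min 39) -> median=34.5
Step 7: insert 4 -> lo=[4, 8, 21, 30] (size 4, max 30) hi=[39, 48, 49] (size 3, min 39) -> median=30
Step 8: insert 3 -> lo=[3, 4, 8, 21] (size 4, max 21) hi=[30, 39, 48, 49] (size 4, min 30) -> median=25.5
Step 9: insert 42 -> lo=[3, 4, 8, 21, 30] (size 5, max 30) hi=[39, 42, 48, 49] (size 4, min 39) -> median=30
Step 10: insert 3 -> lo=[3, 3, 4, 8, 21] (size 5, max 21) hi=[30, 39, 42, 48, 49] (size 5, min 30) -> median=25.5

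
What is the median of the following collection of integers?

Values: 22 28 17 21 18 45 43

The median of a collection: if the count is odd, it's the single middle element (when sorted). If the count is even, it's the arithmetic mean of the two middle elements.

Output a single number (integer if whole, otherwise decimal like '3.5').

Step 1: insert 22 -> lo=[22] (size 1, max 22) hi=[] (size 0) -> median=22
Step 2: insert 28 -> lo=[22] (size 1, max 22) hi=[28] (size 1, min 28) -> median=25
Step 3: insert 17 -> lo=[17, 22] (size 2, max 22) hi=[28] (size 1, min 28) -> median=22
Step 4: insert 21 -> lo=[17, 21] (size 2, max 21) hi=[22, 28] (size 2, min 22) -> median=21.5
Step 5: insert 18 -> lo=[17, 18, 21] (size 3, max 21) hi=[22, 28] (size 2, min 22) -> median=21
Step 6: insert 45 -> lo=[17, 18, 21] (size 3, max 21) hi=[22, 28, 45] (size 3, min 22) -> median=21.5
Step 7: insert 43 -> lo=[17, 18, 21, 22] (size 4, max 22) hi=[28, 43, 45] (size 3, min 28) -> median=22

Answer: 22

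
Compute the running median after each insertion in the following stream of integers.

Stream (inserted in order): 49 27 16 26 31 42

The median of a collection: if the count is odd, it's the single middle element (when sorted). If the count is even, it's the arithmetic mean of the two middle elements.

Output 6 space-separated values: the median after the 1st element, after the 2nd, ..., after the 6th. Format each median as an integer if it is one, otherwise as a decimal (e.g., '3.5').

Step 1: insert 49 -> lo=[49] (size 1, max 49) hi=[] (size 0) -> median=49
Step 2: insert 27 -> lo=[27] (size 1, max 27) hi=[49] (size 1, min 49) -> median=38
Step 3: insert 16 -> lo=[16, 27] (size 2, max 27) hi=[49] (size 1, min 49) -> median=27
Step 4: insert 26 -> lo=[16, 26] (size 2, max 26) hi=[27, 49] (size 2, min 27) -> median=26.5
Step 5: insert 31 -> lo=[16, 26, 27] (size 3, max 27) hi=[31, 49] (size 2, min 31) -> median=27
Step 6: insert 42 -> lo=[16, 26, 27] (size 3, max 27) hi=[31, 42, 49] (size 3, min 31) -> median=29

Answer: 49 38 27 26.5 27 29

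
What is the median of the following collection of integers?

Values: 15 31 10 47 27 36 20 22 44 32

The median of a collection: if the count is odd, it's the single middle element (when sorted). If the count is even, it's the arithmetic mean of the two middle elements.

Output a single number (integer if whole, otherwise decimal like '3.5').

Step 1: insert 15 -> lo=[15] (size 1, max 15) hi=[] (size 0) -> median=15
Step 2: insert 31 -> lo=[15] (size 1, max 15) hi=[31] (size 1, min 31) -> median=23
Step 3: insert 10 -> lo=[10, 15] (size 2, max 15) hi=[31] (size 1, min 31) -> median=15
Step 4: insert 47 -> lo=[10, 15] (size 2, max 15) hi=[31, 47] (size 2, min 31) -> median=23
Step 5: insert 27 -> lo=[10, 15, 27] (size 3, max 27) hi=[31, 47] (size 2, min 31) -> median=27
Step 6: insert 36 -> lo=[10, 15, 27] (size 3, max 27) hi=[31, 36, 47] (size 3, min 31) -> median=29
Step 7: insert 20 -> lo=[10, 15, 20, 27] (size 4, max 27) hi=[31, 36, 47] (size 3, min 31) -> median=27
Step 8: insert 22 -> lo=[10, 15, 20, 22] (size 4, max 22) hi=[27, 31, 36, 47] (size 4, min 27) -> median=24.5
Step 9: insert 44 -> lo=[10, 15, 20, 22, 27] (size 5, max 27) hi=[31, 36, 44, 47] (size 4, min 31) -> median=27
Step 10: insert 32 -> lo=[10, 15, 20, 22, 27] (size 5, max 27) hi=[31, 32, 36, 44, 47] (size 5, min 31) -> median=29

Answer: 29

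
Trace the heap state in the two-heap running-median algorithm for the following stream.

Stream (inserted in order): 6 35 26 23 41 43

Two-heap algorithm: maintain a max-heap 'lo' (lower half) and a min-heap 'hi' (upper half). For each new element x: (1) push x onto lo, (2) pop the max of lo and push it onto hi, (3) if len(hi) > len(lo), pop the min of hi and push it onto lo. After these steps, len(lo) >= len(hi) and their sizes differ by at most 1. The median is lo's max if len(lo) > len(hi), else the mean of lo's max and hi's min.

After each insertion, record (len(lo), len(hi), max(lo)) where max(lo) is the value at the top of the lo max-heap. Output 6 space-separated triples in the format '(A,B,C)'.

Step 1: insert 6 -> lo=[6] hi=[] -> (len(lo)=1, len(hi)=0, max(lo)=6)
Step 2: insert 35 -> lo=[6] hi=[35] -> (len(lo)=1, len(hi)=1, max(lo)=6)
Step 3: insert 26 -> lo=[6, 26] hi=[35] -> (len(lo)=2, len(hi)=1, max(lo)=26)
Step 4: insert 23 -> lo=[6, 23] hi=[26, 35] -> (len(lo)=2, len(hi)=2, max(lo)=23)
Step 5: insert 41 -> lo=[6, 23, 26] hi=[35, 41] -> (len(lo)=3, len(hi)=2, max(lo)=26)
Step 6: insert 43 -> lo=[6, 23, 26] hi=[35, 41, 43] -> (len(lo)=3, len(hi)=3, max(lo)=26)

Answer: (1,0,6) (1,1,6) (2,1,26) (2,2,23) (3,2,26) (3,3,26)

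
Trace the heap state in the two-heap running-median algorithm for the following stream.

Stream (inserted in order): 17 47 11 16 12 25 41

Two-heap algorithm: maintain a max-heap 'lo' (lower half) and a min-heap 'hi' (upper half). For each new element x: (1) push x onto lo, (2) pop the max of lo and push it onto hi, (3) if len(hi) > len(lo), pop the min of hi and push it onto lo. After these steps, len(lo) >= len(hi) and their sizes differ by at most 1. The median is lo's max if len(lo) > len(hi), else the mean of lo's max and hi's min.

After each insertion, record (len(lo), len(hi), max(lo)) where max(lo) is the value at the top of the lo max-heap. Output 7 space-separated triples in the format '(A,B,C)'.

Answer: (1,0,17) (1,1,17) (2,1,17) (2,2,16) (3,2,16) (3,3,16) (4,3,17)

Derivation:
Step 1: insert 17 -> lo=[17] hi=[] -> (len(lo)=1, len(hi)=0, max(lo)=17)
Step 2: insert 47 -> lo=[17] hi=[47] -> (len(lo)=1, len(hi)=1, max(lo)=17)
Step 3: insert 11 -> lo=[11, 17] hi=[47] -> (len(lo)=2, len(hi)=1, max(lo)=17)
Step 4: insert 16 -> lo=[11, 16] hi=[17, 47] -> (len(lo)=2, len(hi)=2, max(lo)=16)
Step 5: insert 12 -> lo=[11, 12, 16] hi=[17, 47] -> (len(lo)=3, len(hi)=2, max(lo)=16)
Step 6: insert 25 -> lo=[11, 12, 16] hi=[17, 25, 47] -> (len(lo)=3, len(hi)=3, max(lo)=16)
Step 7: insert 41 -> lo=[11, 12, 16, 17] hi=[25, 41, 47] -> (len(lo)=4, len(hi)=3, max(lo)=17)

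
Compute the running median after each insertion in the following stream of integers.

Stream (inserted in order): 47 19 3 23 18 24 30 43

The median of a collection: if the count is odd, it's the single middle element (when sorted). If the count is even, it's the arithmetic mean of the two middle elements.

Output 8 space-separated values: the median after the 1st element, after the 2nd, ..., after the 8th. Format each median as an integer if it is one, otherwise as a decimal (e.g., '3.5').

Answer: 47 33 19 21 19 21 23 23.5

Derivation:
Step 1: insert 47 -> lo=[47] (size 1, max 47) hi=[] (size 0) -> median=47
Step 2: insert 19 -> lo=[19] (size 1, max 19) hi=[47] (size 1, min 47) -> median=33
Step 3: insert 3 -> lo=[3, 19] (size 2, max 19) hi=[47] (size 1, min 47) -> median=19
Step 4: insert 23 -> lo=[3, 19] (size 2, max 19) hi=[23, 47] (size 2, min 23) -> median=21
Step 5: insert 18 -> lo=[3, 18, 19] (size 3, max 19) hi=[23, 47] (size 2, min 23) -> median=19
Step 6: insert 24 -> lo=[3, 18, 19] (size 3, max 19) hi=[23, 24, 47] (size 3, min 23) -> median=21
Step 7: insert 30 -> lo=[3, 18, 19, 23] (size 4, max 23) hi=[24, 30, 47] (size 3, min 24) -> median=23
Step 8: insert 43 -> lo=[3, 18, 19, 23] (size 4, max 23) hi=[24, 30, 43, 47] (size 4, min 24) -> median=23.5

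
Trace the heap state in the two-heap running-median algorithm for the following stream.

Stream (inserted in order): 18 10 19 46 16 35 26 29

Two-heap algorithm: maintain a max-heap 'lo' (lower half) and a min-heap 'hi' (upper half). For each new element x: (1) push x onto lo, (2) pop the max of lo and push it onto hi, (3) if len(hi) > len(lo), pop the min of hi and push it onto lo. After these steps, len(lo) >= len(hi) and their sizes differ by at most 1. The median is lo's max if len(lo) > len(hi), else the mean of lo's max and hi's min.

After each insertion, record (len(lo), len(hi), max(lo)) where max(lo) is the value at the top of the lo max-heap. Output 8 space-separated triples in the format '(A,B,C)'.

Answer: (1,0,18) (1,1,10) (2,1,18) (2,2,18) (3,2,18) (3,3,18) (4,3,19) (4,4,19)

Derivation:
Step 1: insert 18 -> lo=[18] hi=[] -> (len(lo)=1, len(hi)=0, max(lo)=18)
Step 2: insert 10 -> lo=[10] hi=[18] -> (len(lo)=1, len(hi)=1, max(lo)=10)
Step 3: insert 19 -> lo=[10, 18] hi=[19] -> (len(lo)=2, len(hi)=1, max(lo)=18)
Step 4: insert 46 -> lo=[10, 18] hi=[19, 46] -> (len(lo)=2, len(hi)=2, max(lo)=18)
Step 5: insert 16 -> lo=[10, 16, 18] hi=[19, 46] -> (len(lo)=3, len(hi)=2, max(lo)=18)
Step 6: insert 35 -> lo=[10, 16, 18] hi=[19, 35, 46] -> (len(lo)=3, len(hi)=3, max(lo)=18)
Step 7: insert 26 -> lo=[10, 16, 18, 19] hi=[26, 35, 46] -> (len(lo)=4, len(hi)=3, max(lo)=19)
Step 8: insert 29 -> lo=[10, 16, 18, 19] hi=[26, 29, 35, 46] -> (len(lo)=4, len(hi)=4, max(lo)=19)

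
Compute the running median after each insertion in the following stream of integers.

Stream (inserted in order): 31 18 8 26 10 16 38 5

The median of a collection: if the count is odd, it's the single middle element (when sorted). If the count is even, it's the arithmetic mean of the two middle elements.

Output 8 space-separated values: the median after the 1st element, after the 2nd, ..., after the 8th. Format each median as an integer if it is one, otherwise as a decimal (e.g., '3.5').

Step 1: insert 31 -> lo=[31] (size 1, max 31) hi=[] (size 0) -> median=31
Step 2: insert 18 -> lo=[18] (size 1, max 18) hi=[31] (size 1, min 31) -> median=24.5
Step 3: insert 8 -> lo=[8, 18] (size 2, max 18) hi=[31] (size 1, min 31) -> median=18
Step 4: insert 26 -> lo=[8, 18] (size 2, max 18) hi=[26, 31] (size 2, min 26) -> median=22
Step 5: insert 10 -> lo=[8, 10, 18] (size 3, max 18) hi=[26, 31] (size 2, min 26) -> median=18
Step 6: insert 16 -> lo=[8, 10, 16] (size 3, max 16) hi=[18, 26, 31] (size 3, min 18) -> median=17
Step 7: insert 38 -> lo=[8, 10, 16, 18] (size 4, max 18) hi=[26, 31, 38] (size 3, min 26) -> median=18
Step 8: insert 5 -> lo=[5, 8, 10, 16] (size 4, max 16) hi=[18, 26, 31, 38] (size 4, min 18) -> median=17

Answer: 31 24.5 18 22 18 17 18 17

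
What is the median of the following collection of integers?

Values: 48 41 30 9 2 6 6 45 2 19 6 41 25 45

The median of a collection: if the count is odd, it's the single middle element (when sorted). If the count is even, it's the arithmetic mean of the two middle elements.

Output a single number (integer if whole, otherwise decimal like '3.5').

Step 1: insert 48 -> lo=[48] (size 1, max 48) hi=[] (size 0) -> median=48
Step 2: insert 41 -> lo=[41] (size 1, max 41) hi=[48] (size 1, min 48) -> median=44.5
Step 3: insert 30 -> lo=[30, 41] (size 2, max 41) hi=[48] (size 1, min 48) -> median=41
Step 4: insert 9 -> lo=[9, 30] (size 2, max 30) hi=[41, 48] (size 2, min 41) -> median=35.5
Step 5: insert 2 -> lo=[2, 9, 30] (size 3, max 30) hi=[41, 48] (size 2, min 41) -> median=30
Step 6: insert 6 -> lo=[2, 6, 9] (size 3, max 9) hi=[30, 41, 48] (size 3, min 30) -> median=19.5
Step 7: insert 6 -> lo=[2, 6, 6, 9] (size 4, max 9) hi=[30, 41, 48] (size 3, min 30) -> median=9
Step 8: insert 45 -> lo=[2, 6, 6, 9] (size 4, max 9) hi=[30, 41, 45, 48] (size 4, min 30) -> median=19.5
Step 9: insert 2 -> lo=[2, 2, 6, 6, 9] (size 5, max 9) hi=[30, 41, 45, 48] (size 4, min 30) -> median=9
Step 10: insert 19 -> lo=[2, 2, 6, 6, 9] (size 5, max 9) hi=[19, 30, 41, 45, 48] (size 5, min 19) -> median=14
Step 11: insert 6 -> lo=[2, 2, 6, 6, 6, 9] (size 6, max 9) hi=[19, 30, 41, 45, 48] (size 5, min 19) -> median=9
Step 12: insert 41 -> lo=[2, 2, 6, 6, 6, 9] (size 6, max 9) hi=[19, 30, 41, 41, 45, 48] (size 6, min 19) -> median=14
Step 13: insert 25 -> lo=[2, 2, 6, 6, 6, 9, 19] (size 7, max 19) hi=[25, 30, 41, 41, 45, 48] (size 6, min 25) -> median=19
Step 14: insert 45 -> lo=[2, 2, 6, 6, 6, 9, 19] (size 7, max 19) hi=[25, 30, 41, 41, 45, 45, 48] (size 7, min 25) -> median=22

Answer: 22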